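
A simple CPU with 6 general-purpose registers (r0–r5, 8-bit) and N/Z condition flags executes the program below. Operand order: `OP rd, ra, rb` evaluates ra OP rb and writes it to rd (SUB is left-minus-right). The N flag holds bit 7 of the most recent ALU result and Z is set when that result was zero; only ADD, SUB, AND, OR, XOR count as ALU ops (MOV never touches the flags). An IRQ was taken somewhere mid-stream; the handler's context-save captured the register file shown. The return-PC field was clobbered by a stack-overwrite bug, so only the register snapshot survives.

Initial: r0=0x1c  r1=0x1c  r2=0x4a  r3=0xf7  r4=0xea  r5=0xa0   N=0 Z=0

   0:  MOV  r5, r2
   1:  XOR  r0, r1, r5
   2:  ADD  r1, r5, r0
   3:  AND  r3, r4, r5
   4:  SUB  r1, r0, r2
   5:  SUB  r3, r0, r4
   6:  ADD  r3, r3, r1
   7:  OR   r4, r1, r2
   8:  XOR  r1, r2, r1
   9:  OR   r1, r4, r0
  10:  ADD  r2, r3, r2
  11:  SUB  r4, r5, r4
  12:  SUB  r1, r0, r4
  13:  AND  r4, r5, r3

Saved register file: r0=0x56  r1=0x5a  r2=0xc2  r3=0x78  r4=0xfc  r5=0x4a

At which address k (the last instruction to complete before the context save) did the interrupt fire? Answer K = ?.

K = 12

after  0: r0=0x1c r1=0x1c r2=0x4a r3=0xf7 r4=0xea r5=0x4a  N=0 Z=0
after  1: r0=0x56 r1=0x1c r2=0x4a r3=0xf7 r4=0xea r5=0x4a  N=0 Z=0
after  2: r0=0x56 r1=0xa0 r2=0x4a r3=0xf7 r4=0xea r5=0x4a  N=1 Z=0
after  3: r0=0x56 r1=0xa0 r2=0x4a r3=0x4a r4=0xea r5=0x4a  N=0 Z=0
after  4: r0=0x56 r1=0x0c r2=0x4a r3=0x4a r4=0xea r5=0x4a  N=0 Z=0
after  5: r0=0x56 r1=0x0c r2=0x4a r3=0x6c r4=0xea r5=0x4a  N=0 Z=0
after  6: r0=0x56 r1=0x0c r2=0x4a r3=0x78 r4=0xea r5=0x4a  N=0 Z=0
after  7: r0=0x56 r1=0x0c r2=0x4a r3=0x78 r4=0x4e r5=0x4a  N=0 Z=0
after  8: r0=0x56 r1=0x46 r2=0x4a r3=0x78 r4=0x4e r5=0x4a  N=0 Z=0
after  9: r0=0x56 r1=0x5e r2=0x4a r3=0x78 r4=0x4e r5=0x4a  N=0 Z=0
after 10: r0=0x56 r1=0x5e r2=0xc2 r3=0x78 r4=0x4e r5=0x4a  N=1 Z=0
after 11: r0=0x56 r1=0x5e r2=0xc2 r3=0x78 r4=0xfc r5=0x4a  N=1 Z=0
after 12: r0=0x56 r1=0x5a r2=0xc2 r3=0x78 r4=0xfc r5=0x4a  N=0 Z=0
-- IRQ taken; context saved, return-PC = 13 --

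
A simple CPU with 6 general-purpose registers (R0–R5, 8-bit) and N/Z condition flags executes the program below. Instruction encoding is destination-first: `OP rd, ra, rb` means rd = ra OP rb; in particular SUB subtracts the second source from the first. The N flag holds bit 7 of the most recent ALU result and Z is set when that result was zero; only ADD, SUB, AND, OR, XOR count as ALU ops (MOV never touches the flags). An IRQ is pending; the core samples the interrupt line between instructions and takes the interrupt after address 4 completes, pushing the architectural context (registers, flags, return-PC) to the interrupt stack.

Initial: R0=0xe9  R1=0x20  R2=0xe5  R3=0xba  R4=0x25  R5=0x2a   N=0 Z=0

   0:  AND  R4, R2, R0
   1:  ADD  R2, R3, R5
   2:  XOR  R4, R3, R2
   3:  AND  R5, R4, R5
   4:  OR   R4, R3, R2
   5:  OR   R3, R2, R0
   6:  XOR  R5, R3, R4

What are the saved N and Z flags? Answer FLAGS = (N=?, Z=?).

after  0: R0=0xe9 R1=0x20 R2=0xe5 R3=0xba R4=0xe1 R5=0x2a  N=1 Z=0
after  1: R0=0xe9 R1=0x20 R2=0xe4 R3=0xba R4=0xe1 R5=0x2a  N=1 Z=0
after  2: R0=0xe9 R1=0x20 R2=0xe4 R3=0xba R4=0x5e R5=0x2a  N=0 Z=0
after  3: R0=0xe9 R1=0x20 R2=0xe4 R3=0xba R4=0x5e R5=0x0a  N=0 Z=0
after  4: R0=0xe9 R1=0x20 R2=0xe4 R3=0xba R4=0xfe R5=0x0a  N=1 Z=0
-- IRQ taken; context saved, return-PC = 5 --

FLAGS = (N=1, Z=0)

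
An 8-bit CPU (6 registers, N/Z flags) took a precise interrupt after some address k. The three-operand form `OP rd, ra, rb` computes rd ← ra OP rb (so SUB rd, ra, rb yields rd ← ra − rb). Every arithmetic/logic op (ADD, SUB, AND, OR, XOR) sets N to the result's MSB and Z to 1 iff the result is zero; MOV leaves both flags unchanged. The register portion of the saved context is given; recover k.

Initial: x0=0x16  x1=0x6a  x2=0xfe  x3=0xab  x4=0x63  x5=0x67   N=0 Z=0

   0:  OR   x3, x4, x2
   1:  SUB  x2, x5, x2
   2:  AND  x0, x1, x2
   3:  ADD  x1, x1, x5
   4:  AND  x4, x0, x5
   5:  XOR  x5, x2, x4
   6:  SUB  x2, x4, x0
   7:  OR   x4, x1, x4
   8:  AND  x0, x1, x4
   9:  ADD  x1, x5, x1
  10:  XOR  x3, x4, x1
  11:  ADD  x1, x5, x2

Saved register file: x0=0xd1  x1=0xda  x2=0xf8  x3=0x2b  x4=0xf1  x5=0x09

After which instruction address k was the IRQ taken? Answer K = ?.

K = 10

after  0: x0=0x16 x1=0x6a x2=0xfe x3=0xff x4=0x63 x5=0x67  N=1 Z=0
after  1: x0=0x16 x1=0x6a x2=0x69 x3=0xff x4=0x63 x5=0x67  N=0 Z=0
after  2: x0=0x68 x1=0x6a x2=0x69 x3=0xff x4=0x63 x5=0x67  N=0 Z=0
after  3: x0=0x68 x1=0xd1 x2=0x69 x3=0xff x4=0x63 x5=0x67  N=1 Z=0
after  4: x0=0x68 x1=0xd1 x2=0x69 x3=0xff x4=0x60 x5=0x67  N=0 Z=0
after  5: x0=0x68 x1=0xd1 x2=0x69 x3=0xff x4=0x60 x5=0x09  N=0 Z=0
after  6: x0=0x68 x1=0xd1 x2=0xf8 x3=0xff x4=0x60 x5=0x09  N=1 Z=0
after  7: x0=0x68 x1=0xd1 x2=0xf8 x3=0xff x4=0xf1 x5=0x09  N=1 Z=0
after  8: x0=0xd1 x1=0xd1 x2=0xf8 x3=0xff x4=0xf1 x5=0x09  N=1 Z=0
after  9: x0=0xd1 x1=0xda x2=0xf8 x3=0xff x4=0xf1 x5=0x09  N=1 Z=0
after 10: x0=0xd1 x1=0xda x2=0xf8 x3=0x2b x4=0xf1 x5=0x09  N=0 Z=0
-- IRQ taken; context saved, return-PC = 11 --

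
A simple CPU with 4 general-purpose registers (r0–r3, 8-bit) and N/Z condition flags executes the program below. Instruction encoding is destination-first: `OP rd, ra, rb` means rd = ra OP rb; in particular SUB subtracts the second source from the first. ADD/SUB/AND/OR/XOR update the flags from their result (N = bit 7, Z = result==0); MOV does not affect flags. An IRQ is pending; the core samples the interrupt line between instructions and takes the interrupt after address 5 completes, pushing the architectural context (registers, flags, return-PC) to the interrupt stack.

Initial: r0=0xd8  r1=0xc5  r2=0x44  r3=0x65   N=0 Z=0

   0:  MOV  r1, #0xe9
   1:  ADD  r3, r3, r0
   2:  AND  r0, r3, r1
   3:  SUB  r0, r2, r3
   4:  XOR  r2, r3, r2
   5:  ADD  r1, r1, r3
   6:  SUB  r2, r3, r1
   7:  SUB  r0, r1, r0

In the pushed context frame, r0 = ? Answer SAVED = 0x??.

SAVED = 0x07

after  0: r0=0xd8 r1=0xe9 r2=0x44 r3=0x65  N=0 Z=0
after  1: r0=0xd8 r1=0xe9 r2=0x44 r3=0x3d  N=0 Z=0
after  2: r0=0x29 r1=0xe9 r2=0x44 r3=0x3d  N=0 Z=0
after  3: r0=0x07 r1=0xe9 r2=0x44 r3=0x3d  N=0 Z=0
after  4: r0=0x07 r1=0xe9 r2=0x79 r3=0x3d  N=0 Z=0
after  5: r0=0x07 r1=0x26 r2=0x79 r3=0x3d  N=0 Z=0
-- IRQ taken; context saved, return-PC = 6 --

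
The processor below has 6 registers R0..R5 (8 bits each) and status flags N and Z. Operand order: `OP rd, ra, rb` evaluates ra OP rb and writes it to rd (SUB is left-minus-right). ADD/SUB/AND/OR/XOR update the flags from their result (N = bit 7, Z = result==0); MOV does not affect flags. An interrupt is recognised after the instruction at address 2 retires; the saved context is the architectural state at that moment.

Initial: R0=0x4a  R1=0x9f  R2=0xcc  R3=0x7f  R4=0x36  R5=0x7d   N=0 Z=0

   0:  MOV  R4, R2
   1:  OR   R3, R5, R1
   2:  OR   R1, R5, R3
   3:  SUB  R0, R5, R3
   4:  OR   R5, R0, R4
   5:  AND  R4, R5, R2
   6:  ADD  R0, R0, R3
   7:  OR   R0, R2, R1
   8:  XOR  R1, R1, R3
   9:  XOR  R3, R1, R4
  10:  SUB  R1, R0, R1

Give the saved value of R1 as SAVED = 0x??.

SAVED = 0xff

after  0: R0=0x4a R1=0x9f R2=0xcc R3=0x7f R4=0xcc R5=0x7d  N=0 Z=0
after  1: R0=0x4a R1=0x9f R2=0xcc R3=0xff R4=0xcc R5=0x7d  N=1 Z=0
after  2: R0=0x4a R1=0xff R2=0xcc R3=0xff R4=0xcc R5=0x7d  N=1 Z=0
-- IRQ taken; context saved, return-PC = 3 --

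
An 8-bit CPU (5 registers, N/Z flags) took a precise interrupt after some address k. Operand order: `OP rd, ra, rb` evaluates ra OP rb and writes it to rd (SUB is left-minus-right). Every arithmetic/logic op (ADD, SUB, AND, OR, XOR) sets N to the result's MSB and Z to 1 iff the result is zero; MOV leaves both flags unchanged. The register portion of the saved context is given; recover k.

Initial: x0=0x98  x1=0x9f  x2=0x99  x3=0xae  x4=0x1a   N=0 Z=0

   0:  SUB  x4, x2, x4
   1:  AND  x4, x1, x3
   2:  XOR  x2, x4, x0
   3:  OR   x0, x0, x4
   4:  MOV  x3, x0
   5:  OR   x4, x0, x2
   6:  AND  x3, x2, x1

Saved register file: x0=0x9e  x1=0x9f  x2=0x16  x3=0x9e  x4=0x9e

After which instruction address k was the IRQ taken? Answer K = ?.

after  0: x0=0x98 x1=0x9f x2=0x99 x3=0xae x4=0x7f  N=0 Z=0
after  1: x0=0x98 x1=0x9f x2=0x99 x3=0xae x4=0x8e  N=1 Z=0
after  2: x0=0x98 x1=0x9f x2=0x16 x3=0xae x4=0x8e  N=0 Z=0
after  3: x0=0x9e x1=0x9f x2=0x16 x3=0xae x4=0x8e  N=1 Z=0
after  4: x0=0x9e x1=0x9f x2=0x16 x3=0x9e x4=0x8e  N=1 Z=0
after  5: x0=0x9e x1=0x9f x2=0x16 x3=0x9e x4=0x9e  N=1 Z=0
-- IRQ taken; context saved, return-PC = 6 --

K = 5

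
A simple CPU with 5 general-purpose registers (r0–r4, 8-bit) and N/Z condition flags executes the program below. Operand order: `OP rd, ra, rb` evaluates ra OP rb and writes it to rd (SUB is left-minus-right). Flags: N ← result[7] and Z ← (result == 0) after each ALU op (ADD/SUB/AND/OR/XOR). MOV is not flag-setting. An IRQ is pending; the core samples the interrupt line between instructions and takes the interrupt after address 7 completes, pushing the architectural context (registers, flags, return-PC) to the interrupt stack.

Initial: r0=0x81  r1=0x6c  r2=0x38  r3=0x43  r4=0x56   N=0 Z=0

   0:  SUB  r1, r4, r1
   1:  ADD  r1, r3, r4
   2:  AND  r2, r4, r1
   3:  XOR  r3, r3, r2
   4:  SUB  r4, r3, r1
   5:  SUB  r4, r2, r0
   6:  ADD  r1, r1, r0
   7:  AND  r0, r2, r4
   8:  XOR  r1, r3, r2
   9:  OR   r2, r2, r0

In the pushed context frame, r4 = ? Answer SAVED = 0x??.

after  0: r0=0x81 r1=0xea r2=0x38 r3=0x43 r4=0x56  N=1 Z=0
after  1: r0=0x81 r1=0x99 r2=0x38 r3=0x43 r4=0x56  N=1 Z=0
after  2: r0=0x81 r1=0x99 r2=0x10 r3=0x43 r4=0x56  N=0 Z=0
after  3: r0=0x81 r1=0x99 r2=0x10 r3=0x53 r4=0x56  N=0 Z=0
after  4: r0=0x81 r1=0x99 r2=0x10 r3=0x53 r4=0xba  N=1 Z=0
after  5: r0=0x81 r1=0x99 r2=0x10 r3=0x53 r4=0x8f  N=1 Z=0
after  6: r0=0x81 r1=0x1a r2=0x10 r3=0x53 r4=0x8f  N=0 Z=0
after  7: r0=0x00 r1=0x1a r2=0x10 r3=0x53 r4=0x8f  N=0 Z=1
-- IRQ taken; context saved, return-PC = 8 --

SAVED = 0x8f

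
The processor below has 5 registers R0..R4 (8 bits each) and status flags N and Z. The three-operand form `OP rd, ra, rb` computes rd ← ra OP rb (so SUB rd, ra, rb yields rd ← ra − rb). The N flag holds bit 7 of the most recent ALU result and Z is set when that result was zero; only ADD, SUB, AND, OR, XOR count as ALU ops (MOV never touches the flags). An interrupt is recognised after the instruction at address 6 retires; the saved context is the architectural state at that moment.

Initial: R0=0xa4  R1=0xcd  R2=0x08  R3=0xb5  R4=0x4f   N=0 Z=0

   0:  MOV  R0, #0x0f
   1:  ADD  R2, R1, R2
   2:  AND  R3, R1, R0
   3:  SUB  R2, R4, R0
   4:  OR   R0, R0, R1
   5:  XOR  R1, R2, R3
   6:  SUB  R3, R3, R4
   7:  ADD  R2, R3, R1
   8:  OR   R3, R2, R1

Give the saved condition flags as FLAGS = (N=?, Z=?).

FLAGS = (N=1, Z=0)

after  0: R0=0x0f R1=0xcd R2=0x08 R3=0xb5 R4=0x4f  N=0 Z=0
after  1: R0=0x0f R1=0xcd R2=0xd5 R3=0xb5 R4=0x4f  N=1 Z=0
after  2: R0=0x0f R1=0xcd R2=0xd5 R3=0x0d R4=0x4f  N=0 Z=0
after  3: R0=0x0f R1=0xcd R2=0x40 R3=0x0d R4=0x4f  N=0 Z=0
after  4: R0=0xcf R1=0xcd R2=0x40 R3=0x0d R4=0x4f  N=1 Z=0
after  5: R0=0xcf R1=0x4d R2=0x40 R3=0x0d R4=0x4f  N=0 Z=0
after  6: R0=0xcf R1=0x4d R2=0x40 R3=0xbe R4=0x4f  N=1 Z=0
-- IRQ taken; context saved, return-PC = 7 --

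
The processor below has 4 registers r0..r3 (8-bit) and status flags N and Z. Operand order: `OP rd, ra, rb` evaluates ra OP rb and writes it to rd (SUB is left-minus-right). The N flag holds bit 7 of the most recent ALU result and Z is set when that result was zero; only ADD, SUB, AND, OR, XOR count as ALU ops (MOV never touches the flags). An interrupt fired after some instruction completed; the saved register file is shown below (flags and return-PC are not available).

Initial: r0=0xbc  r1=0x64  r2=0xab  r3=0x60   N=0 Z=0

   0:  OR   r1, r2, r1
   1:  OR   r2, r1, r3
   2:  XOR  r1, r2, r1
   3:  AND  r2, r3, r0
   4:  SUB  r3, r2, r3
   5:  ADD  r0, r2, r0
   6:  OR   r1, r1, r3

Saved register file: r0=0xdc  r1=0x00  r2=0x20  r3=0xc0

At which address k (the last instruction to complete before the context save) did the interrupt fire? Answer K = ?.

K = 5

after  0: r0=0xbc r1=0xef r2=0xab r3=0x60  N=1 Z=0
after  1: r0=0xbc r1=0xef r2=0xef r3=0x60  N=1 Z=0
after  2: r0=0xbc r1=0x00 r2=0xef r3=0x60  N=0 Z=1
after  3: r0=0xbc r1=0x00 r2=0x20 r3=0x60  N=0 Z=0
after  4: r0=0xbc r1=0x00 r2=0x20 r3=0xc0  N=1 Z=0
after  5: r0=0xdc r1=0x00 r2=0x20 r3=0xc0  N=1 Z=0
-- IRQ taken; context saved, return-PC = 6 --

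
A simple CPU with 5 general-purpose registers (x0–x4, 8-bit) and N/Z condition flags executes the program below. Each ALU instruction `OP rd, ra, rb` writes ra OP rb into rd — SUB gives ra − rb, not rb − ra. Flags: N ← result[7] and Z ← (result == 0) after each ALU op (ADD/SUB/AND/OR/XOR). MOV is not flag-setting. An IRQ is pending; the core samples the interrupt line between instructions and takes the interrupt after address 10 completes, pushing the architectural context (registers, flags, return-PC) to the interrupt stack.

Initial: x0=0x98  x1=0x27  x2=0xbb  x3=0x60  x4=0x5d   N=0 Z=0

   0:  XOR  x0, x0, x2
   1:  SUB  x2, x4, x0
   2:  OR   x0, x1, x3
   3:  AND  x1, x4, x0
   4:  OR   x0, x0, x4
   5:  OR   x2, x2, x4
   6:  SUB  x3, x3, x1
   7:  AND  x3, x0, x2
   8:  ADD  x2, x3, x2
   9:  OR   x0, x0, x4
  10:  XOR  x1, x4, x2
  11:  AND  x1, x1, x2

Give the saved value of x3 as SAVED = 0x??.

SAVED = 0x7f

after  0: x0=0x23 x1=0x27 x2=0xbb x3=0x60 x4=0x5d  N=0 Z=0
after  1: x0=0x23 x1=0x27 x2=0x3a x3=0x60 x4=0x5d  N=0 Z=0
after  2: x0=0x67 x1=0x27 x2=0x3a x3=0x60 x4=0x5d  N=0 Z=0
after  3: x0=0x67 x1=0x45 x2=0x3a x3=0x60 x4=0x5d  N=0 Z=0
after  4: x0=0x7f x1=0x45 x2=0x3a x3=0x60 x4=0x5d  N=0 Z=0
after  5: x0=0x7f x1=0x45 x2=0x7f x3=0x60 x4=0x5d  N=0 Z=0
after  6: x0=0x7f x1=0x45 x2=0x7f x3=0x1b x4=0x5d  N=0 Z=0
after  7: x0=0x7f x1=0x45 x2=0x7f x3=0x7f x4=0x5d  N=0 Z=0
after  8: x0=0x7f x1=0x45 x2=0xfe x3=0x7f x4=0x5d  N=1 Z=0
after  9: x0=0x7f x1=0x45 x2=0xfe x3=0x7f x4=0x5d  N=0 Z=0
after 10: x0=0x7f x1=0xa3 x2=0xfe x3=0x7f x4=0x5d  N=1 Z=0
-- IRQ taken; context saved, return-PC = 11 --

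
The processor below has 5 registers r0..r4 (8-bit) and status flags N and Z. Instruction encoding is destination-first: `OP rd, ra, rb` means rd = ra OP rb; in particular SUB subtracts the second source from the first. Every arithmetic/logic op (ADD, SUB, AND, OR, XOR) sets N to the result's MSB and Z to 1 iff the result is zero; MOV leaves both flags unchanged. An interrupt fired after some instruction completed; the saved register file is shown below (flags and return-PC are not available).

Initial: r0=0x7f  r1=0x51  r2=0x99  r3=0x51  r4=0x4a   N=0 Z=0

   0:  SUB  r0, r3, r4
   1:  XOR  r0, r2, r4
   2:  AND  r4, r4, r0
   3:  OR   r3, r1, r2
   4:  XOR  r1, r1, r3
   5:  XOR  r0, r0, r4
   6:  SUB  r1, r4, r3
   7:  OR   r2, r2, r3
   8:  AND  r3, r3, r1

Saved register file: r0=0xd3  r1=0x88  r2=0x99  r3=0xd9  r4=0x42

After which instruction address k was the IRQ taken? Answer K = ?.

K = 4

after  0: r0=0x07 r1=0x51 r2=0x99 r3=0x51 r4=0x4a  N=0 Z=0
after  1: r0=0xd3 r1=0x51 r2=0x99 r3=0x51 r4=0x4a  N=1 Z=0
after  2: r0=0xd3 r1=0x51 r2=0x99 r3=0x51 r4=0x42  N=0 Z=0
after  3: r0=0xd3 r1=0x51 r2=0x99 r3=0xd9 r4=0x42  N=1 Z=0
after  4: r0=0xd3 r1=0x88 r2=0x99 r3=0xd9 r4=0x42  N=1 Z=0
-- IRQ taken; context saved, return-PC = 5 --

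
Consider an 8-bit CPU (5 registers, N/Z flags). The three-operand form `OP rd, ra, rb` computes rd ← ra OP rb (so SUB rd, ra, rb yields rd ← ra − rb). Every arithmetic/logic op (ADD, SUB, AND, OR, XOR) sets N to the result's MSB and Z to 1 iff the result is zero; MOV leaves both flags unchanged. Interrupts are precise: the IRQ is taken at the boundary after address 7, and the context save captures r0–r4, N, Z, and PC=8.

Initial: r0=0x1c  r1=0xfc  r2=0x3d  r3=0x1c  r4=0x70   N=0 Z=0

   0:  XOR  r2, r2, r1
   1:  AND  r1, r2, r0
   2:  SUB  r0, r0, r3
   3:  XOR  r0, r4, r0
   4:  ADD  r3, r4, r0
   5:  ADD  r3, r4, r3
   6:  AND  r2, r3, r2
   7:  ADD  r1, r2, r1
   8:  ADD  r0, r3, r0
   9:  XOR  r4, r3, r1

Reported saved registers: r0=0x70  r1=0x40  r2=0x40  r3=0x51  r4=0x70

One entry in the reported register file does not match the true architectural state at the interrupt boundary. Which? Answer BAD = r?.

after  0: r0=0x1c r1=0xfc r2=0xc1 r3=0x1c r4=0x70  N=1 Z=0
after  1: r0=0x1c r1=0x00 r2=0xc1 r3=0x1c r4=0x70  N=0 Z=1
after  2: r0=0x00 r1=0x00 r2=0xc1 r3=0x1c r4=0x70  N=0 Z=1
after  3: r0=0x70 r1=0x00 r2=0xc1 r3=0x1c r4=0x70  N=0 Z=0
after  4: r0=0x70 r1=0x00 r2=0xc1 r3=0xe0 r4=0x70  N=1 Z=0
after  5: r0=0x70 r1=0x00 r2=0xc1 r3=0x50 r4=0x70  N=0 Z=0
after  6: r0=0x70 r1=0x00 r2=0x40 r3=0x50 r4=0x70  N=0 Z=0
after  7: r0=0x70 r1=0x40 r2=0x40 r3=0x50 r4=0x70  N=0 Z=0
-- IRQ taken; context saved, return-PC = 8 --
mismatch: r3: reported 0x51 vs actual 0x50

BAD = r3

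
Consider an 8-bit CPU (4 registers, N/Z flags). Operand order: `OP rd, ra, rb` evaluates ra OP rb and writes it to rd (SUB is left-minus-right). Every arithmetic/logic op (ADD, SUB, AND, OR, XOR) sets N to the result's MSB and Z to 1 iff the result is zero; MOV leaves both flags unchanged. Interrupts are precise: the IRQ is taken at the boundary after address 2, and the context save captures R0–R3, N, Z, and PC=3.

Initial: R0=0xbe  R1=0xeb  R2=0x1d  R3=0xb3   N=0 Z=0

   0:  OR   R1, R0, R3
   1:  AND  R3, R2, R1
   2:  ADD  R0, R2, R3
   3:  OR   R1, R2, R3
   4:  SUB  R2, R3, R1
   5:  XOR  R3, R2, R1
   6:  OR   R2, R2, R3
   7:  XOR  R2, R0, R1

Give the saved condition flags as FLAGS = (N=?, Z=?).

FLAGS = (N=0, Z=0)

after  0: R0=0xbe R1=0xbf R2=0x1d R3=0xb3  N=1 Z=0
after  1: R0=0xbe R1=0xbf R2=0x1d R3=0x1d  N=0 Z=0
after  2: R0=0x3a R1=0xbf R2=0x1d R3=0x1d  N=0 Z=0
-- IRQ taken; context saved, return-PC = 3 --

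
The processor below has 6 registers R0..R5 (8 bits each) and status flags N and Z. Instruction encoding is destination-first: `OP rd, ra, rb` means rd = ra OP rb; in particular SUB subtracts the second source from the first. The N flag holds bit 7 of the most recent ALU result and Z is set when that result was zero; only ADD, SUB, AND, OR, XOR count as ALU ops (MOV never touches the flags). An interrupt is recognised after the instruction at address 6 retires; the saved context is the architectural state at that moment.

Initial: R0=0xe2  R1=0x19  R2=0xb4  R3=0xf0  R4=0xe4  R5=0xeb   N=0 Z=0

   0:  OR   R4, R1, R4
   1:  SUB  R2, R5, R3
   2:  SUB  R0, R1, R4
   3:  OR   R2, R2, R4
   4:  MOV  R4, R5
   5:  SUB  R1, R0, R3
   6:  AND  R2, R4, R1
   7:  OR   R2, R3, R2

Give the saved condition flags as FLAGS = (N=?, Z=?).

after  0: R0=0xe2 R1=0x19 R2=0xb4 R3=0xf0 R4=0xfd R5=0xeb  N=1 Z=0
after  1: R0=0xe2 R1=0x19 R2=0xfb R3=0xf0 R4=0xfd R5=0xeb  N=1 Z=0
after  2: R0=0x1c R1=0x19 R2=0xfb R3=0xf0 R4=0xfd R5=0xeb  N=0 Z=0
after  3: R0=0x1c R1=0x19 R2=0xff R3=0xf0 R4=0xfd R5=0xeb  N=1 Z=0
after  4: R0=0x1c R1=0x19 R2=0xff R3=0xf0 R4=0xeb R5=0xeb  N=1 Z=0
after  5: R0=0x1c R1=0x2c R2=0xff R3=0xf0 R4=0xeb R5=0xeb  N=0 Z=0
after  6: R0=0x1c R1=0x2c R2=0x28 R3=0xf0 R4=0xeb R5=0xeb  N=0 Z=0
-- IRQ taken; context saved, return-PC = 7 --

FLAGS = (N=0, Z=0)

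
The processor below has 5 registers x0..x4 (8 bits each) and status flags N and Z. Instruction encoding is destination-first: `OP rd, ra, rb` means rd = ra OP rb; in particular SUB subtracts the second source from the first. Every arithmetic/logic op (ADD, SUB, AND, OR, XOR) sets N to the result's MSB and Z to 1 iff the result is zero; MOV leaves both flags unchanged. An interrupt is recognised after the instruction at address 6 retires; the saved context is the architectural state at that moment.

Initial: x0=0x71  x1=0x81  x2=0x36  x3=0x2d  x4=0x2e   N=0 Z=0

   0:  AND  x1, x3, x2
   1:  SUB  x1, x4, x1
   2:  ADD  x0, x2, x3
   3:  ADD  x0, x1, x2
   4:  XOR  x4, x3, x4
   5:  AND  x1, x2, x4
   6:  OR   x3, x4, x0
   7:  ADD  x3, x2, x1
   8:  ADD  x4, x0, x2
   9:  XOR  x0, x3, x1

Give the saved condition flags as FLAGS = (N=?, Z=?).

after  0: x0=0x71 x1=0x24 x2=0x36 x3=0x2d x4=0x2e  N=0 Z=0
after  1: x0=0x71 x1=0x0a x2=0x36 x3=0x2d x4=0x2e  N=0 Z=0
after  2: x0=0x63 x1=0x0a x2=0x36 x3=0x2d x4=0x2e  N=0 Z=0
after  3: x0=0x40 x1=0x0a x2=0x36 x3=0x2d x4=0x2e  N=0 Z=0
after  4: x0=0x40 x1=0x0a x2=0x36 x3=0x2d x4=0x03  N=0 Z=0
after  5: x0=0x40 x1=0x02 x2=0x36 x3=0x2d x4=0x03  N=0 Z=0
after  6: x0=0x40 x1=0x02 x2=0x36 x3=0x43 x4=0x03  N=0 Z=0
-- IRQ taken; context saved, return-PC = 7 --

FLAGS = (N=0, Z=0)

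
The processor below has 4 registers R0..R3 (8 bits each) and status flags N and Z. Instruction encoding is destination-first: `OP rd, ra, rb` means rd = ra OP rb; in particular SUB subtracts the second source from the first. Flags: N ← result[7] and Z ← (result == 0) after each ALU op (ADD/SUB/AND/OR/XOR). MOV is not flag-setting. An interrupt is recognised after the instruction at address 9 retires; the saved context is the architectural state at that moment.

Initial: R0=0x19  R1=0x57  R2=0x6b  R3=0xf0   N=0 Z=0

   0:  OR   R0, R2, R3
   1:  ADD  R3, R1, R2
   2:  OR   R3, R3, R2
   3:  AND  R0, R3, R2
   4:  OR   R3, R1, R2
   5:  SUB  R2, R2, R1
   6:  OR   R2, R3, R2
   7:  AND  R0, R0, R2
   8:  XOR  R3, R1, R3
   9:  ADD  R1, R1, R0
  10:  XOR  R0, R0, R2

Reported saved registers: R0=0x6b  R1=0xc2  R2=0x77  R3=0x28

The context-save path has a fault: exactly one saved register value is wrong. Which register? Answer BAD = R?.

BAD = R2

after  0: R0=0xfb R1=0x57 R2=0x6b R3=0xf0  N=1 Z=0
after  1: R0=0xfb R1=0x57 R2=0x6b R3=0xc2  N=1 Z=0
after  2: R0=0xfb R1=0x57 R2=0x6b R3=0xeb  N=1 Z=0
after  3: R0=0x6b R1=0x57 R2=0x6b R3=0xeb  N=0 Z=0
after  4: R0=0x6b R1=0x57 R2=0x6b R3=0x7f  N=0 Z=0
after  5: R0=0x6b R1=0x57 R2=0x14 R3=0x7f  N=0 Z=0
after  6: R0=0x6b R1=0x57 R2=0x7f R3=0x7f  N=0 Z=0
after  7: R0=0x6b R1=0x57 R2=0x7f R3=0x7f  N=0 Z=0
after  8: R0=0x6b R1=0x57 R2=0x7f R3=0x28  N=0 Z=0
after  9: R0=0x6b R1=0xc2 R2=0x7f R3=0x28  N=1 Z=0
-- IRQ taken; context saved, return-PC = 10 --
mismatch: R2: reported 0x77 vs actual 0x7f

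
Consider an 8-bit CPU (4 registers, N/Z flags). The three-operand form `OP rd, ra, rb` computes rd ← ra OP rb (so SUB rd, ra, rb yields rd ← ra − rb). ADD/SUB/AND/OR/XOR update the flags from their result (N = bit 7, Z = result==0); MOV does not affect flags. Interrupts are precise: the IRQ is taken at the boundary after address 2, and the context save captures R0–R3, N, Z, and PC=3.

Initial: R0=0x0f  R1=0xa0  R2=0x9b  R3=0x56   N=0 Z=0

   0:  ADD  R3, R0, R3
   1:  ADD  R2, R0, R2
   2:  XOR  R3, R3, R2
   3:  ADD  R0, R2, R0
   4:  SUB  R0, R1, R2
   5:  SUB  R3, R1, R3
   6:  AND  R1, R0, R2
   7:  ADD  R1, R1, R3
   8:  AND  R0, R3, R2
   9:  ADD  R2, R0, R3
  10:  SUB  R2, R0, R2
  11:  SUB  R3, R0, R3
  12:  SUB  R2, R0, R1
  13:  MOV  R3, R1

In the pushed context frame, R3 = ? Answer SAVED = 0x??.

after  0: R0=0x0f R1=0xa0 R2=0x9b R3=0x65  N=0 Z=0
after  1: R0=0x0f R1=0xa0 R2=0xaa R3=0x65  N=1 Z=0
after  2: R0=0x0f R1=0xa0 R2=0xaa R3=0xcf  N=1 Z=0
-- IRQ taken; context saved, return-PC = 3 --

SAVED = 0xcf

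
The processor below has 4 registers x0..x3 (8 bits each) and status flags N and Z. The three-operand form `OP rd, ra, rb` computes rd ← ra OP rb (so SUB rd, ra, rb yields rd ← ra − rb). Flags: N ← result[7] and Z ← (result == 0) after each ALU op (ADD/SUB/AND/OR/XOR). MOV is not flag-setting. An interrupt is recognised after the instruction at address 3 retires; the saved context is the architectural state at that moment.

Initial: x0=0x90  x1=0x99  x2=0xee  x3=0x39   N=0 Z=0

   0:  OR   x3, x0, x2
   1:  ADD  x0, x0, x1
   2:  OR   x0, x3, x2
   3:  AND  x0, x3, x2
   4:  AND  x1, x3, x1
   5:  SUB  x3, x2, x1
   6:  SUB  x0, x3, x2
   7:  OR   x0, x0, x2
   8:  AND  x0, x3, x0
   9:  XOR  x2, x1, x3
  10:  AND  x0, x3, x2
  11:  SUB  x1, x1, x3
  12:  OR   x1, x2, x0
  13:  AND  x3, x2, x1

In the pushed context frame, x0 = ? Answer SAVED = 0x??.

SAVED = 0xee

after  0: x0=0x90 x1=0x99 x2=0xee x3=0xfe  N=1 Z=0
after  1: x0=0x29 x1=0x99 x2=0xee x3=0xfe  N=0 Z=0
after  2: x0=0xfe x1=0x99 x2=0xee x3=0xfe  N=1 Z=0
after  3: x0=0xee x1=0x99 x2=0xee x3=0xfe  N=1 Z=0
-- IRQ taken; context saved, return-PC = 4 --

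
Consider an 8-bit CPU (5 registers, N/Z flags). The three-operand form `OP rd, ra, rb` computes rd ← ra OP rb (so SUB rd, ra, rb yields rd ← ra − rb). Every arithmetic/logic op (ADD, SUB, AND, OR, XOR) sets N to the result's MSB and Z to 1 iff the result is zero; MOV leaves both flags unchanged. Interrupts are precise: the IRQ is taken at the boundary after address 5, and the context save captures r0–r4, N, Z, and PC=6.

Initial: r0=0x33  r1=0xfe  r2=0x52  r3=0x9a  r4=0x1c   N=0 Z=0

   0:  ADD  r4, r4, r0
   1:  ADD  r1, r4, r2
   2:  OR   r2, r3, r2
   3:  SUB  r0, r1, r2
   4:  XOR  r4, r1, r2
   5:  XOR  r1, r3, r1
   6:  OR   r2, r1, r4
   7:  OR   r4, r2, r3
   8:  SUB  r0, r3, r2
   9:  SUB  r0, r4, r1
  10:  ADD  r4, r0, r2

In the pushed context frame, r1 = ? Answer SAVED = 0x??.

after  0: r0=0x33 r1=0xfe r2=0x52 r3=0x9a r4=0x4f  N=0 Z=0
after  1: r0=0x33 r1=0xa1 r2=0x52 r3=0x9a r4=0x4f  N=1 Z=0
after  2: r0=0x33 r1=0xa1 r2=0xda r3=0x9a r4=0x4f  N=1 Z=0
after  3: r0=0xc7 r1=0xa1 r2=0xda r3=0x9a r4=0x4f  N=1 Z=0
after  4: r0=0xc7 r1=0xa1 r2=0xda r3=0x9a r4=0x7b  N=0 Z=0
after  5: r0=0xc7 r1=0x3b r2=0xda r3=0x9a r4=0x7b  N=0 Z=0
-- IRQ taken; context saved, return-PC = 6 --

SAVED = 0x3b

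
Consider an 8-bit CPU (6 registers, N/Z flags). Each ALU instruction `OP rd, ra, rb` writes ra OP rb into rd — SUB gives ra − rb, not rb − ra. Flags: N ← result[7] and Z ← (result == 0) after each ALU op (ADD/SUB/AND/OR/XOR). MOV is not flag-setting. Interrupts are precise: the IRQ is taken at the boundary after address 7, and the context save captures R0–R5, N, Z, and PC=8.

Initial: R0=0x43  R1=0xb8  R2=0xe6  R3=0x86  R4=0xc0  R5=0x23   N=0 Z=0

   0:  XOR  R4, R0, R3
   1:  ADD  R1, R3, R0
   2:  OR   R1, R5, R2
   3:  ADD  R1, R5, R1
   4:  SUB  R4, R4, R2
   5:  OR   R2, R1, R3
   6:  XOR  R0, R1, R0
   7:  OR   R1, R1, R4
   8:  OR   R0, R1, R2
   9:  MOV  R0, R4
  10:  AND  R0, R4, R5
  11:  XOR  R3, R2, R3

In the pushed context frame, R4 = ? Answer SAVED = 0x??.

SAVED = 0xdf

after  0: R0=0x43 R1=0xb8 R2=0xe6 R3=0x86 R4=0xc5 R5=0x23  N=1 Z=0
after  1: R0=0x43 R1=0xc9 R2=0xe6 R3=0x86 R4=0xc5 R5=0x23  N=1 Z=0
after  2: R0=0x43 R1=0xe7 R2=0xe6 R3=0x86 R4=0xc5 R5=0x23  N=1 Z=0
after  3: R0=0x43 R1=0x0a R2=0xe6 R3=0x86 R4=0xc5 R5=0x23  N=0 Z=0
after  4: R0=0x43 R1=0x0a R2=0xe6 R3=0x86 R4=0xdf R5=0x23  N=1 Z=0
after  5: R0=0x43 R1=0x0a R2=0x8e R3=0x86 R4=0xdf R5=0x23  N=1 Z=0
after  6: R0=0x49 R1=0x0a R2=0x8e R3=0x86 R4=0xdf R5=0x23  N=0 Z=0
after  7: R0=0x49 R1=0xdf R2=0x8e R3=0x86 R4=0xdf R5=0x23  N=1 Z=0
-- IRQ taken; context saved, return-PC = 8 --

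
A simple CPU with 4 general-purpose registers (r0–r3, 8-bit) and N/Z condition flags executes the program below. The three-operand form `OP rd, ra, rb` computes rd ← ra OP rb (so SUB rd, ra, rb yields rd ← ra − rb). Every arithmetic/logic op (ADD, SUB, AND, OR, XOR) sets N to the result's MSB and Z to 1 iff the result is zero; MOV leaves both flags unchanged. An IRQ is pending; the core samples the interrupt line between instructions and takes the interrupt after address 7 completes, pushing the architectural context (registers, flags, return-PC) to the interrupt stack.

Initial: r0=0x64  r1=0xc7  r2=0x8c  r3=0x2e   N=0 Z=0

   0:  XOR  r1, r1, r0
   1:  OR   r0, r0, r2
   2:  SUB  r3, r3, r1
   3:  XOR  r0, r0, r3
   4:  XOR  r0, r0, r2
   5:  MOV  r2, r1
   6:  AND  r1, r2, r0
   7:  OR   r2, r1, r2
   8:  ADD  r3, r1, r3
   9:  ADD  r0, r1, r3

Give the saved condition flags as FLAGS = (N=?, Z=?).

after  0: r0=0x64 r1=0xa3 r2=0x8c r3=0x2e  N=1 Z=0
after  1: r0=0xec r1=0xa3 r2=0x8c r3=0x2e  N=1 Z=0
after  2: r0=0xec r1=0xa3 r2=0x8c r3=0x8b  N=1 Z=0
after  3: r0=0x67 r1=0xa3 r2=0x8c r3=0x8b  N=0 Z=0
after  4: r0=0xeb r1=0xa3 r2=0x8c r3=0x8b  N=1 Z=0
after  5: r0=0xeb r1=0xa3 r2=0xa3 r3=0x8b  N=1 Z=0
after  6: r0=0xeb r1=0xa3 r2=0xa3 r3=0x8b  N=1 Z=0
after  7: r0=0xeb r1=0xa3 r2=0xa3 r3=0x8b  N=1 Z=0
-- IRQ taken; context saved, return-PC = 8 --

FLAGS = (N=1, Z=0)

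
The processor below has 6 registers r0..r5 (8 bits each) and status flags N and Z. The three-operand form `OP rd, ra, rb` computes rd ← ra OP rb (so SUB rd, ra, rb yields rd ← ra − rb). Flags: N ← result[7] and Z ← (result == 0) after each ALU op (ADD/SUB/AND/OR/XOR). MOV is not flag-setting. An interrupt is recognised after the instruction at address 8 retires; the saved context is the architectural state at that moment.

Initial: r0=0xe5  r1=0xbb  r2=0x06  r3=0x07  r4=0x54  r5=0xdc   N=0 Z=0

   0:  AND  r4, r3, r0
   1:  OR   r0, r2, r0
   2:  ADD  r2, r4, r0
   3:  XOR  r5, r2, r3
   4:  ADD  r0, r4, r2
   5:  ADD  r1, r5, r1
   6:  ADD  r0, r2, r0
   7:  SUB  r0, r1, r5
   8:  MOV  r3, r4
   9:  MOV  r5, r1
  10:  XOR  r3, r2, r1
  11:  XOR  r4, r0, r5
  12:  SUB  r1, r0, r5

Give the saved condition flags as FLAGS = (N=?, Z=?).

after  0: r0=0xe5 r1=0xbb r2=0x06 r3=0x07 r4=0x05 r5=0xdc  N=0 Z=0
after  1: r0=0xe7 r1=0xbb r2=0x06 r3=0x07 r4=0x05 r5=0xdc  N=1 Z=0
after  2: r0=0xe7 r1=0xbb r2=0xec r3=0x07 r4=0x05 r5=0xdc  N=1 Z=0
after  3: r0=0xe7 r1=0xbb r2=0xec r3=0x07 r4=0x05 r5=0xeb  N=1 Z=0
after  4: r0=0xf1 r1=0xbb r2=0xec r3=0x07 r4=0x05 r5=0xeb  N=1 Z=0
after  5: r0=0xf1 r1=0xa6 r2=0xec r3=0x07 r4=0x05 r5=0xeb  N=1 Z=0
after  6: r0=0xdd r1=0xa6 r2=0xec r3=0x07 r4=0x05 r5=0xeb  N=1 Z=0
after  7: r0=0xbb r1=0xa6 r2=0xec r3=0x07 r4=0x05 r5=0xeb  N=1 Z=0
after  8: r0=0xbb r1=0xa6 r2=0xec r3=0x05 r4=0x05 r5=0xeb  N=1 Z=0
-- IRQ taken; context saved, return-PC = 9 --

FLAGS = (N=1, Z=0)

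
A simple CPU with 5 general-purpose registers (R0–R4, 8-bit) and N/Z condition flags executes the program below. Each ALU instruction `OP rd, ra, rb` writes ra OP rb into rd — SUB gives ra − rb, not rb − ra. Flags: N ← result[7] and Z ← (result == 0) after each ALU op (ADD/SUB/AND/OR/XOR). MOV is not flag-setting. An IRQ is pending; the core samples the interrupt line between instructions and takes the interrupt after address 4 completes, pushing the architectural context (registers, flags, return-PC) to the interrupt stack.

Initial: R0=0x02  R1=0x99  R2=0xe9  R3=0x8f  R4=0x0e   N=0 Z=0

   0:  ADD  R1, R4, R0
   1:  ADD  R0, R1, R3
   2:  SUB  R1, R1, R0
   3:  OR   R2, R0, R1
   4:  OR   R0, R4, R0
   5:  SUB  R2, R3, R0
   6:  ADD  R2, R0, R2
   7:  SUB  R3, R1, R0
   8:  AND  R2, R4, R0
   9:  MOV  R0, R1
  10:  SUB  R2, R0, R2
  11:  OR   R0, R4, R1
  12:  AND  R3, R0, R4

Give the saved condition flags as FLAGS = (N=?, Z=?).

FLAGS = (N=1, Z=0)

after  0: R0=0x02 R1=0x10 R2=0xe9 R3=0x8f R4=0x0e  N=0 Z=0
after  1: R0=0x9f R1=0x10 R2=0xe9 R3=0x8f R4=0x0e  N=1 Z=0
after  2: R0=0x9f R1=0x71 R2=0xe9 R3=0x8f R4=0x0e  N=0 Z=0
after  3: R0=0x9f R1=0x71 R2=0xff R3=0x8f R4=0x0e  N=1 Z=0
after  4: R0=0x9f R1=0x71 R2=0xff R3=0x8f R4=0x0e  N=1 Z=0
-- IRQ taken; context saved, return-PC = 5 --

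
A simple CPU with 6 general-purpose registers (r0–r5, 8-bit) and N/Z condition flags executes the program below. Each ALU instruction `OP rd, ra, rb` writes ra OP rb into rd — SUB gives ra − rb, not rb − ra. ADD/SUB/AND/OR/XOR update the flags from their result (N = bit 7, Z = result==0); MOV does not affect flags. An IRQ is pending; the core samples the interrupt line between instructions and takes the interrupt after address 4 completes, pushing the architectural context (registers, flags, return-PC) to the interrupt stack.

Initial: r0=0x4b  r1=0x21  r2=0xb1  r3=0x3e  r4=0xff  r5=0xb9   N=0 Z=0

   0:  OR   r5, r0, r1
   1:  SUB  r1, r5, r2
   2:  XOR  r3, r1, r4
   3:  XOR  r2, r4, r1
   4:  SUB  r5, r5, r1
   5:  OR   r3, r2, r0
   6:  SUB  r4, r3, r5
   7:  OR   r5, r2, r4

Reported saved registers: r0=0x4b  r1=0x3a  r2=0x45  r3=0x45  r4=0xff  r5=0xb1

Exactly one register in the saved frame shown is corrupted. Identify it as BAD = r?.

after  0: r0=0x4b r1=0x21 r2=0xb1 r3=0x3e r4=0xff r5=0x6b  N=0 Z=0
after  1: r0=0x4b r1=0xba r2=0xb1 r3=0x3e r4=0xff r5=0x6b  N=1 Z=0
after  2: r0=0x4b r1=0xba r2=0xb1 r3=0x45 r4=0xff r5=0x6b  N=0 Z=0
after  3: r0=0x4b r1=0xba r2=0x45 r3=0x45 r4=0xff r5=0x6b  N=0 Z=0
after  4: r0=0x4b r1=0xba r2=0x45 r3=0x45 r4=0xff r5=0xb1  N=1 Z=0
-- IRQ taken; context saved, return-PC = 5 --
mismatch: r1: reported 0x3a vs actual 0xba

BAD = r1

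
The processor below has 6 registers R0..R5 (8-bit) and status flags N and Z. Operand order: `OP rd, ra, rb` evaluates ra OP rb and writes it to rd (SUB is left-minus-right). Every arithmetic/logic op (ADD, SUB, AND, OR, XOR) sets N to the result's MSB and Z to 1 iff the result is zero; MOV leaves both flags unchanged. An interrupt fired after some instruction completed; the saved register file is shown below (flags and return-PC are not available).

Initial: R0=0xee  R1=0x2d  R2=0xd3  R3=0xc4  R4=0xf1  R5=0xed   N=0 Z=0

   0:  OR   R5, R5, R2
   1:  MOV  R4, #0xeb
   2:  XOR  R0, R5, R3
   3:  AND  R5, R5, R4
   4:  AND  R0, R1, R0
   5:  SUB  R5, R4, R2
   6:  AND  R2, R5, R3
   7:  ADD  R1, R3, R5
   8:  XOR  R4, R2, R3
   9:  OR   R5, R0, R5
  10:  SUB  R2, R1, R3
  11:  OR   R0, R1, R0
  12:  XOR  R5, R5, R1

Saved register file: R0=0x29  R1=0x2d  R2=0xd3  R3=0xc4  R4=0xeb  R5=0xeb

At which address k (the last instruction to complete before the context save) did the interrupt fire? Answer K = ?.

after  0: R0=0xee R1=0x2d R2=0xd3 R3=0xc4 R4=0xf1 R5=0xff  N=1 Z=0
after  1: R0=0xee R1=0x2d R2=0xd3 R3=0xc4 R4=0xeb R5=0xff  N=1 Z=0
after  2: R0=0x3b R1=0x2d R2=0xd3 R3=0xc4 R4=0xeb R5=0xff  N=0 Z=0
after  3: R0=0x3b R1=0x2d R2=0xd3 R3=0xc4 R4=0xeb R5=0xeb  N=1 Z=0
after  4: R0=0x29 R1=0x2d R2=0xd3 R3=0xc4 R4=0xeb R5=0xeb  N=0 Z=0
-- IRQ taken; context saved, return-PC = 5 --

K = 4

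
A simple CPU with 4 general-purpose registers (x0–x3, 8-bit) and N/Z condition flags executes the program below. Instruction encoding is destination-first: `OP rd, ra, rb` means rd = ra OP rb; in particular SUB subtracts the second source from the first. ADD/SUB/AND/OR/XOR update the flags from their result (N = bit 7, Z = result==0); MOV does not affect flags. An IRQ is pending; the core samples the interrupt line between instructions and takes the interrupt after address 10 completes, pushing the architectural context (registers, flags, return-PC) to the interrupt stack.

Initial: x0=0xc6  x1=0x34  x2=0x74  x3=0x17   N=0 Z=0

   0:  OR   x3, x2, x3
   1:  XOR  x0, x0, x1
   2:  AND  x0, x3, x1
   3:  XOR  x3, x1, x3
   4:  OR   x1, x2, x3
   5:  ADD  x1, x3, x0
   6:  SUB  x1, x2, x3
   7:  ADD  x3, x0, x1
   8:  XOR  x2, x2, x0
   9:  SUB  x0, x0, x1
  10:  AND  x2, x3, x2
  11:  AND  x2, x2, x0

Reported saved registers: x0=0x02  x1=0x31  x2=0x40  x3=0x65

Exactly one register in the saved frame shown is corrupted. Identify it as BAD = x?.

BAD = x0

after  0: x0=0xc6 x1=0x34 x2=0x74 x3=0x77  N=0 Z=0
after  1: x0=0xf2 x1=0x34 x2=0x74 x3=0x77  N=1 Z=0
after  2: x0=0x34 x1=0x34 x2=0x74 x3=0x77  N=0 Z=0
after  3: x0=0x34 x1=0x34 x2=0x74 x3=0x43  N=0 Z=0
after  4: x0=0x34 x1=0x77 x2=0x74 x3=0x43  N=0 Z=0
after  5: x0=0x34 x1=0x77 x2=0x74 x3=0x43  N=0 Z=0
after  6: x0=0x34 x1=0x31 x2=0x74 x3=0x43  N=0 Z=0
after  7: x0=0x34 x1=0x31 x2=0x74 x3=0x65  N=0 Z=0
after  8: x0=0x34 x1=0x31 x2=0x40 x3=0x65  N=0 Z=0
after  9: x0=0x03 x1=0x31 x2=0x40 x3=0x65  N=0 Z=0
after 10: x0=0x03 x1=0x31 x2=0x40 x3=0x65  N=0 Z=0
-- IRQ taken; context saved, return-PC = 11 --
mismatch: x0: reported 0x02 vs actual 0x03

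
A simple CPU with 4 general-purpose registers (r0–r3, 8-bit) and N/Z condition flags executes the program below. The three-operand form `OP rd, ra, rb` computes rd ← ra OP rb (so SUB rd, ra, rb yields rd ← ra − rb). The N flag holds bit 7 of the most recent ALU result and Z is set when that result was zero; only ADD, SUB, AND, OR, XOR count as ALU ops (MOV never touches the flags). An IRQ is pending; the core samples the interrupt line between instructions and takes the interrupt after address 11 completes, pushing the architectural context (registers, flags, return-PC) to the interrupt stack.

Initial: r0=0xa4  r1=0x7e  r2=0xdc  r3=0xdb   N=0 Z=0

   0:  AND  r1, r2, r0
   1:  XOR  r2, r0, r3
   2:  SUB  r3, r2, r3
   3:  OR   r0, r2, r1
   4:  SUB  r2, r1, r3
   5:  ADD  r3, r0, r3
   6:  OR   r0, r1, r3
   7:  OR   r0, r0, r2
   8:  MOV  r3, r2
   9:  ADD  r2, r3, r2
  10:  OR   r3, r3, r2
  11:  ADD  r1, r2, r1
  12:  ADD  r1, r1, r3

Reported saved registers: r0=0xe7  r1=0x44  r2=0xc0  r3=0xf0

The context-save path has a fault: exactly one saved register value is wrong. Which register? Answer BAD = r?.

BAD = r3

after  0: r0=0xa4 r1=0x84 r2=0xdc r3=0xdb  N=1 Z=0
after  1: r0=0xa4 r1=0x84 r2=0x7f r3=0xdb  N=0 Z=0
after  2: r0=0xa4 r1=0x84 r2=0x7f r3=0xa4  N=1 Z=0
after  3: r0=0xff r1=0x84 r2=0x7f r3=0xa4  N=1 Z=0
after  4: r0=0xff r1=0x84 r2=0xe0 r3=0xa4  N=1 Z=0
after  5: r0=0xff r1=0x84 r2=0xe0 r3=0xa3  N=1 Z=0
after  6: r0=0xa7 r1=0x84 r2=0xe0 r3=0xa3  N=1 Z=0
after  7: r0=0xe7 r1=0x84 r2=0xe0 r3=0xa3  N=1 Z=0
after  8: r0=0xe7 r1=0x84 r2=0xe0 r3=0xe0  N=1 Z=0
after  9: r0=0xe7 r1=0x84 r2=0xc0 r3=0xe0  N=1 Z=0
after 10: r0=0xe7 r1=0x84 r2=0xc0 r3=0xe0  N=1 Z=0
after 11: r0=0xe7 r1=0x44 r2=0xc0 r3=0xe0  N=0 Z=0
-- IRQ taken; context saved, return-PC = 12 --
mismatch: r3: reported 0xf0 vs actual 0xe0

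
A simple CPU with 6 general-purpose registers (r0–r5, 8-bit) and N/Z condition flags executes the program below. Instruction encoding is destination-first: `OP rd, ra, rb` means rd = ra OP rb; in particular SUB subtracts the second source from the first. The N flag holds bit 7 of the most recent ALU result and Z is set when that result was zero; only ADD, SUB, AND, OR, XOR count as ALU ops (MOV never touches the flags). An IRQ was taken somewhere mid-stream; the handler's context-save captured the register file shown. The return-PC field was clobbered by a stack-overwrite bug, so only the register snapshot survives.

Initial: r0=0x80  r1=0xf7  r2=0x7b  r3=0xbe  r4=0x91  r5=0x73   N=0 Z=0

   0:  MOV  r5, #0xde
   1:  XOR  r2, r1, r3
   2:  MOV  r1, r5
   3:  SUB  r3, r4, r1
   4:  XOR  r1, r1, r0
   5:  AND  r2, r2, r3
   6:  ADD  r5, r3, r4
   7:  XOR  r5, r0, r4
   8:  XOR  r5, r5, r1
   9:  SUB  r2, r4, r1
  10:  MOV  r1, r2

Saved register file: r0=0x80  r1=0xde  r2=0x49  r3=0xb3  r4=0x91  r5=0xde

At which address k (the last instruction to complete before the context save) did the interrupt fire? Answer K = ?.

after  0: r0=0x80 r1=0xf7 r2=0x7b r3=0xbe r4=0x91 r5=0xde  N=0 Z=0
after  1: r0=0x80 r1=0xf7 r2=0x49 r3=0xbe r4=0x91 r5=0xde  N=0 Z=0
after  2: r0=0x80 r1=0xde r2=0x49 r3=0xbe r4=0x91 r5=0xde  N=0 Z=0
after  3: r0=0x80 r1=0xde r2=0x49 r3=0xb3 r4=0x91 r5=0xde  N=1 Z=0
-- IRQ taken; context saved, return-PC = 4 --

K = 3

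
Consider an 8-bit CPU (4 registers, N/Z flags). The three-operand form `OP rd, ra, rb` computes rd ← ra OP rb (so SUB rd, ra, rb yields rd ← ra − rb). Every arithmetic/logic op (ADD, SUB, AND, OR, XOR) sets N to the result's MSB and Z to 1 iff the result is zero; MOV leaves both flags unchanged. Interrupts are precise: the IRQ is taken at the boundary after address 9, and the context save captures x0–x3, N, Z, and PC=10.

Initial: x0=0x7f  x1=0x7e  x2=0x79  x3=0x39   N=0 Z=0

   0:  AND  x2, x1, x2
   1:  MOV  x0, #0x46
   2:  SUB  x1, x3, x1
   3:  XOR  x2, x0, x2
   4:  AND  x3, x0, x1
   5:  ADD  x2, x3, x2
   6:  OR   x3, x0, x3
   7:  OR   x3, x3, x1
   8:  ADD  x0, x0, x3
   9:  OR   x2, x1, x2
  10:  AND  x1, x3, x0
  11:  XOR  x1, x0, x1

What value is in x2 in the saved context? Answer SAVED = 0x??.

SAVED = 0xfb

after  0: x0=0x7f x1=0x7e x2=0x78 x3=0x39  N=0 Z=0
after  1: x0=0x46 x1=0x7e x2=0x78 x3=0x39  N=0 Z=0
after  2: x0=0x46 x1=0xbb x2=0x78 x3=0x39  N=1 Z=0
after  3: x0=0x46 x1=0xbb x2=0x3e x3=0x39  N=0 Z=0
after  4: x0=0x46 x1=0xbb x2=0x3e x3=0x02  N=0 Z=0
after  5: x0=0x46 x1=0xbb x2=0x40 x3=0x02  N=0 Z=0
after  6: x0=0x46 x1=0xbb x2=0x40 x3=0x46  N=0 Z=0
after  7: x0=0x46 x1=0xbb x2=0x40 x3=0xff  N=1 Z=0
after  8: x0=0x45 x1=0xbb x2=0x40 x3=0xff  N=0 Z=0
after  9: x0=0x45 x1=0xbb x2=0xfb x3=0xff  N=1 Z=0
-- IRQ taken; context saved, return-PC = 10 --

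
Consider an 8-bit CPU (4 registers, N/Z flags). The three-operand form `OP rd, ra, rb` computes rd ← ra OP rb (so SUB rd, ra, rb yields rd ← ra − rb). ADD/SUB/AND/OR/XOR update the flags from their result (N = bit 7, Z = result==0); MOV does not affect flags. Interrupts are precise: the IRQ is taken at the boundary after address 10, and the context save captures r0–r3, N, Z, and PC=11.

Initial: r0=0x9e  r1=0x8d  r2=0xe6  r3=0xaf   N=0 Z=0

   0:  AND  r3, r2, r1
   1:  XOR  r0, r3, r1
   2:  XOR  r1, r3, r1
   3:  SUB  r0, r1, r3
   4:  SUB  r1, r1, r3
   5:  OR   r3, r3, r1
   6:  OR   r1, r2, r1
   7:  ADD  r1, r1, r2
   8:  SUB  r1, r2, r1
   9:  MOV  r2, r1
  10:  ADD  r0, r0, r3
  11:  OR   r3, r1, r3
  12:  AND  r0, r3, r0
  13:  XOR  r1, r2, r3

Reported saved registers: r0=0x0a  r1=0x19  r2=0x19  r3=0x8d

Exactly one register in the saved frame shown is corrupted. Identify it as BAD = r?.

BAD = r3

after  0: r0=0x9e r1=0x8d r2=0xe6 r3=0x84  N=1 Z=0
after  1: r0=0x09 r1=0x8d r2=0xe6 r3=0x84  N=0 Z=0
after  2: r0=0x09 r1=0x09 r2=0xe6 r3=0x84  N=0 Z=0
after  3: r0=0x85 r1=0x09 r2=0xe6 r3=0x84  N=1 Z=0
after  4: r0=0x85 r1=0x85 r2=0xe6 r3=0x84  N=1 Z=0
after  5: r0=0x85 r1=0x85 r2=0xe6 r3=0x85  N=1 Z=0
after  6: r0=0x85 r1=0xe7 r2=0xe6 r3=0x85  N=1 Z=0
after  7: r0=0x85 r1=0xcd r2=0xe6 r3=0x85  N=1 Z=0
after  8: r0=0x85 r1=0x19 r2=0xe6 r3=0x85  N=0 Z=0
after  9: r0=0x85 r1=0x19 r2=0x19 r3=0x85  N=0 Z=0
after 10: r0=0x0a r1=0x19 r2=0x19 r3=0x85  N=0 Z=0
-- IRQ taken; context saved, return-PC = 11 --
mismatch: r3: reported 0x8d vs actual 0x85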